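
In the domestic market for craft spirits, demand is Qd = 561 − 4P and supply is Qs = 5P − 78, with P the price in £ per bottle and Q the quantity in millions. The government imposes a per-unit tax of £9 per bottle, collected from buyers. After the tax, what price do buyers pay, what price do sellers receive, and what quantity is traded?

Buyers pay £76; sellers receive £67; quantity = 257.

Without the tax, 561 − 4P = 5P − 78 gives 9P = 639, so P* = £71 and Q* = 277.
With the tax collected from buyers, demand (in seller-price terms) shifts: Qd = 561 − 4(P + 9).
Solving gives Q = 257 with buyers paying £76 and sellers receiving £67 (the £9 wedge).
The less price-elastic side of the market bears the larger share of a per-unit tax.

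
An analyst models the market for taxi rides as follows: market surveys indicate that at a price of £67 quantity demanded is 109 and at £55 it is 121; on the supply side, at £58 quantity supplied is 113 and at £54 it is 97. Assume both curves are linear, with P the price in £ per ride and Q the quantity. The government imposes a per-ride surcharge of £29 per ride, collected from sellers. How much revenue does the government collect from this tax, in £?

Tax revenue = £2720.2.

Demand slope: (121 − 109)/(55 − 67) = -1, so Qd = 176 − P.
Supply slope: (97 − 113)/(54 − 58) = 4, so Qs = 4P − 119.
Before the tax: set 176 − P = 4P − 119 → P* = £59, Q* = 117.
With the tax collected from sellers, supply shifts: Qs = 4(P − 29) − 119.
Solving gives Q = 93.8 with consumers paying £82.2 and sellers receiving £53.2 (the £29 wedge).
Revenue = t · Q = 29 · 93.8 = £2720.2.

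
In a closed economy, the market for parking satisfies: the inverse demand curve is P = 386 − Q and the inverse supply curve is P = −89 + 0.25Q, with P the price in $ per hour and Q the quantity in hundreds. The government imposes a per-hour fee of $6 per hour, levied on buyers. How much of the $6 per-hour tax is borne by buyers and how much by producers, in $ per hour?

Buyers bear $4.8 per hour; producers bear $1.2 per hour.

Inverting to Q(P) form: Qd = 386 − P; Qs = 4P + 356.
Before the tax: set 386 − P = 4P + 356 → P* = $6, Q* = 380.
With the tax collected from buyers, demand (in seller-price terms) shifts: Qd = 386 − (P + 6).
Solving gives Q = 375.2 with buyers paying $10.8 and producers receiving $4.8 (the $6 wedge).
Burden on buyers: $4.8; on producers: $1.2. (They sum to $6.)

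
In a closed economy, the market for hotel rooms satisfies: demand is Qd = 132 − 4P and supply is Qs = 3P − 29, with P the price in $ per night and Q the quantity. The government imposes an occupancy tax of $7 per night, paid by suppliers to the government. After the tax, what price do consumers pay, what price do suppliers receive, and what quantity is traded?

Consumers pay $26; suppliers receive $19; quantity = 28.

Before the tax: set 132 − 4P = 3P − 29 → P* = $23, Q* = 40.
With the tax collected from suppliers, supply shifts: Qs = 3(P − 7) − 29.
Solving gives Q = 28 with consumers paying $26 and suppliers receiving $19 (the $7 wedge).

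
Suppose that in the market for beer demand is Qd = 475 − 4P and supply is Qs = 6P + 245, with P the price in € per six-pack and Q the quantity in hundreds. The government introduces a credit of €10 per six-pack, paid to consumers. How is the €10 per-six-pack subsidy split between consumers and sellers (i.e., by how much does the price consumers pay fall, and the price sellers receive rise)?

Consumers gain €6 per six-pack; sellers gain €4 per six-pack.

Before the subsidy: set 475 − 4P = 6P + 245 → P* = €23, Q* = 383.
With a per-unit subsidy paid to consumers, each effectively pays P − 10, so demand becomes Qd = 475 − 4(P − 10).
Solving gives Q = 407 with consumers paying €17 and sellers receiving €27 (the €10 wedge).
Gain to consumers: €6; to sellers: €4. (They sum to €10.)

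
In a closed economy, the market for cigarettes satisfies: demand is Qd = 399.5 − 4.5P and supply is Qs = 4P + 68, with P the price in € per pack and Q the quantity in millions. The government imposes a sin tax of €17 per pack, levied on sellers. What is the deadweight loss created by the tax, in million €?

Before the tax: set 399.5 − 4.5P = 4P + 68 → P* = €39, Q* = 224.
With the tax collected from sellers, supply shifts: Qs = 4(P − 17) + 68.
Solving gives Q = 188 with consumers paying €47 and sellers receiving €30 (the €17 wedge).
Quantity falls by |ΔQ| = |224 − 188| = 36.
DWL = ½ · t · |ΔQ| = ½ · 17 · 36 = €306.

Deadweight loss = €306 million.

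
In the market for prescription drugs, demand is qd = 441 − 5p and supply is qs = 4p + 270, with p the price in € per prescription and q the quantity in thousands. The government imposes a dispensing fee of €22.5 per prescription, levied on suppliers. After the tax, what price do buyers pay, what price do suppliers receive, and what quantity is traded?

Before the tax: set 441 − 5p = 4p + 270 → p* = €19, q* = 346.
With the tax collected from suppliers, supply shifts: qs = 4(p − 22.5) + 270.
Solving gives q = 296 with buyers paying €29 and suppliers receiving €6.5 (the €22.5 wedge).
The less price-elastic side of the market bears the larger share of a per-unit tax.

Buyers pay €29; suppliers receive €6.5; quantity = 296.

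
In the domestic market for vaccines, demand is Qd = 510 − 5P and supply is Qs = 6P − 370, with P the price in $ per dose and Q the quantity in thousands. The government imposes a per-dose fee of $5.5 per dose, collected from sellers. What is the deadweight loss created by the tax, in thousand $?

Deadweight loss = $41.25 thousand.

Without the tax, 510 − 5P = 6P − 370 gives 11P = 880, so P* = $80 and Q* = 110.
With the tax collected from sellers, supply shifts: Qs = 6(P − 5.5) − 370.
New equilibrium: buyers pay $83, sellers receive $77.5, Q = 95. (Wedge: Pb − Ps = 5.5.)
Quantity falls by |ΔQ| = |110 − 95| = 15.
DWL = ½ · t · |ΔQ| = ½ · 5.5 · 15 = $41.25.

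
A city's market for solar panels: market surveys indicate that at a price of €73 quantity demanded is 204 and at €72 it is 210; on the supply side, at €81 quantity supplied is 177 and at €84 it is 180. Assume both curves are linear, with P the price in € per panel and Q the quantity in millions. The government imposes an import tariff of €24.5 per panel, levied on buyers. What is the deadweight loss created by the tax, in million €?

Deadweight loss = €257.25 million.

Demand slope: (210 − 204)/(72 − 73) = -6, so Qd = 642 − 6P.
Supply slope: (180 − 177)/(84 − 81) = 1, so Qs = P + 96.
Without the tax, 642 − 6P = P + 96 gives 7P = 546, so P* = €78 and Q* = 174.
With the tax collected from buyers, demand (in seller-price terms) shifts: Qd = 642 − 6(P + 24.5).
Solving gives Q = 153 with buyers paying €81.5 and suppliers receiving €57 (the €24.5 wedge).
Quantity falls by |ΔQ| = |174 − 153| = 21.
DWL = ½ · t · |ΔQ| = ½ · 24.5 · 21 = €257.25.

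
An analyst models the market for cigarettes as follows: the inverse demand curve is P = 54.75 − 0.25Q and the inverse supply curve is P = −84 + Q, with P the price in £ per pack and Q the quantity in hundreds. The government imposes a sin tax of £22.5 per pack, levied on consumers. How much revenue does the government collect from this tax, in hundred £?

Tax revenue = £2092.5 hundred.

Inverting to Q(P) form: Qd = 219 − 4P; Qs = P + 84.
Before the tax: set 219 − 4P = P + 84 → P* = £27, Q* = 111.
With the tax collected from consumers, demand (in seller-price terms) shifts: Qd = 219 − 4(P + 22.5).
New equilibrium: consumers pay £31.5, producers receive £9, Q = 93. (Wedge: Pb − Ps = 22.5.)
Revenue = t · Q = 22.5 · 93 = £2092.5.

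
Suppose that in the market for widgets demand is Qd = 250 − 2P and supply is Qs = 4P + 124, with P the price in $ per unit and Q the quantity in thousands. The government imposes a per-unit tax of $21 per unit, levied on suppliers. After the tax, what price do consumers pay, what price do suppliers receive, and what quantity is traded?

Consumers pay $35; suppliers receive $14; quantity = 180.

Before the tax: set 250 − 2P = 4P + 124 → P* = $21, Q* = 208.
With the tax collected from suppliers, supply shifts: Qs = 4(P − 21) + 124.
New equilibrium: consumers pay $35, suppliers receive $14, Q = 180. (Wedge: Pb − Ps = 21.)
The less price-elastic side of the market bears the larger share of a per-unit tax.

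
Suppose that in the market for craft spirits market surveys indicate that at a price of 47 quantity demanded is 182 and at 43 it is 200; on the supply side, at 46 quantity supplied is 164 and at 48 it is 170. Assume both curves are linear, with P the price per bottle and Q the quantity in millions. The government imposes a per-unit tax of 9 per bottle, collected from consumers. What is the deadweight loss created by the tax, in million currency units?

Deadweight loss = 72.9 million.

Demand slope: (200 − 182)/(43 − 47) = -4.5, so Qd = 393.5 − 4.5P.
Supply slope: (170 − 164)/(48 − 46) = 3, so Qs = 3P + 26.
Without the tax, 393.5 − 4.5P = 3P + 26 gives 7.5P = 367.5, so P* = 49 and Q* = 173.
With the tax collected from consumers, demand (in seller-price terms) shifts: Qd = 393.5 − 4.5(P + 9).
New equilibrium: consumers pay 52.6, sellers receive 43.6, Q = 156.8. (Wedge: Pb − Ps = 9.)
Quantity falls by |ΔQ| = |173 − 156.8| = 16.2.
DWL = ½ · t · |ΔQ| = ½ · 9 · 16.2 = 72.9.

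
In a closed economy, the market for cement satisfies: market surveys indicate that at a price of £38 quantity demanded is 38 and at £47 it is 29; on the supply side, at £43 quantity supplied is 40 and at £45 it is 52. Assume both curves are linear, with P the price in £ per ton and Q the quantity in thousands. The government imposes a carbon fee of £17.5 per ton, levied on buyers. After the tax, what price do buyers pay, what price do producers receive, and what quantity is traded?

Demand slope: (29 − 38)/(47 − 38) = -1, so Qd = 76 − P.
Supply slope: (52 − 40)/(45 − 43) = 6, so Qs = 6P − 218.
Without the tax, 76 − P = 6P − 218 gives 7P = 294, so P* = £42 and Q* = 34.
With the tax collected from buyers, demand (in seller-price terms) shifts: Qd = 76 − (P + 17.5).
Solving gives Q = 19 with buyers paying £57 and producers receiving £39.5 (the £17.5 wedge).
The less price-elastic side of the market bears the larger share of a per-unit tax.

Buyers pay £57; producers receive £39.5; quantity = 19.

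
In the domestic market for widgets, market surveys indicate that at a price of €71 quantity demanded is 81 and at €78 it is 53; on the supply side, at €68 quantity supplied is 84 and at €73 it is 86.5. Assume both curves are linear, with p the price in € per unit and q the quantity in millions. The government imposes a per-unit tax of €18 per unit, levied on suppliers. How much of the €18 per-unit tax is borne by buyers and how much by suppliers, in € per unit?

Buyers bear €2 per unit; suppliers bear €16 per unit.

Demand slope: (53 − 81)/(78 − 71) = -4, so qd = 365 − 4p.
Supply slope: (86.5 − 84)/(73 − 68) = 0.5, so qs = 0.5p + 50.
Before the tax: set 365 − 4p = 0.5p + 50 → p* = €70, q* = 85.
With the tax collected from suppliers, supply shifts: qs = 0.5(p − 18) + 50.
Solving gives q = 77 with buyers paying €72 and suppliers receiving €54 (the €18 wedge).
Burden on buyers: €2; on suppliers: €16. (They sum to €18.)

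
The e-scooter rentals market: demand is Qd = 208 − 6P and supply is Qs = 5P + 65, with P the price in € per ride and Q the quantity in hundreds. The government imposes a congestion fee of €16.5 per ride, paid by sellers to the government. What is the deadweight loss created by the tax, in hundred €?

Before the tax: set 208 − 6P = 5P + 65 → P* = €13, Q* = 130.
With the tax collected from sellers, supply shifts: Qs = 5(P − 16.5) + 65.
Solving gives Q = 85 with consumers paying €20.5 and sellers receiving €4 (the €16.5 wedge).
Quantity falls by |ΔQ| = |130 − 85| = 45.
DWL = ½ · t · |ΔQ| = ½ · 16.5 · 45 = €371.25.

Deadweight loss = €371.25 hundred.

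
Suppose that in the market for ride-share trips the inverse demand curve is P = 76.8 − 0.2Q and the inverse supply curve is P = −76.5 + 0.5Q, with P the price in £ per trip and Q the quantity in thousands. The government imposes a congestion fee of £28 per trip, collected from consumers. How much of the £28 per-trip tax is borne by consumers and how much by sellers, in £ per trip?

Rewrite in direct form: Qd = 384 − 5P and Qs = 2P + 153.
Before the tax: set 384 − 5P = 2P + 153 → P* = £33, Q* = 219.
With the tax collected from consumers, demand (in seller-price terms) shifts: Qd = 384 − 5(P + 28).
New equilibrium: consumers pay £41, sellers receive £13, Q = 179. (Wedge: Pb − Ps = 28.)
Burden on consumers: £8; on sellers: £20. (They sum to £28.)
The less price-elastic side of the market bears the larger share of a per-unit tax.

Consumers bear £8 per trip; sellers bear £20 per trip.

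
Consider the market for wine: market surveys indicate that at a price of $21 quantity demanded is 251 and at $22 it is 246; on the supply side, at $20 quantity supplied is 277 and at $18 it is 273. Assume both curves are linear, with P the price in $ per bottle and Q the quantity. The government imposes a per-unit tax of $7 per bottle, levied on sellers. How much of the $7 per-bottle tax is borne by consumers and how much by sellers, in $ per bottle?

Demand slope: (246 − 251)/(22 − 21) = -5, so Qd = 356 − 5P.
Supply slope: (273 − 277)/(18 − 20) = 2, so Qs = 2P + 237.
Without the tax, 356 − 5P = 2P + 237 gives 7P = 119, so P* = $17 and Q* = 271.
With the tax collected from sellers, supply shifts: Qs = 2(P − 7) + 237.
Solving gives Q = 261 with consumers paying $19 and sellers receiving $12 (the $7 wedge).
Burden on consumers: $2; on sellers: $5. (They sum to $7.)
The less price-elastic side of the market bears the larger share of a per-unit tax.

Consumers bear $2 per bottle; sellers bear $5 per bottle.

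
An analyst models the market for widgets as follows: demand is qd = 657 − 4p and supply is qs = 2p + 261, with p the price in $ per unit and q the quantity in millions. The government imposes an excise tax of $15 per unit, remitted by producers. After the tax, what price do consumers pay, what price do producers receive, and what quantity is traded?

Consumers pay $71; producers receive $56; quantity = 373.

Without the tax, 657 − 4p = 2p + 261 gives 6p = 396, so p* = $66 and q* = 393.
With the tax collected from producers, supply shifts: qs = 2(p − 15) + 261.
Solving gives q = 373 with consumers paying $71 and producers receiving $56 (the $15 wedge).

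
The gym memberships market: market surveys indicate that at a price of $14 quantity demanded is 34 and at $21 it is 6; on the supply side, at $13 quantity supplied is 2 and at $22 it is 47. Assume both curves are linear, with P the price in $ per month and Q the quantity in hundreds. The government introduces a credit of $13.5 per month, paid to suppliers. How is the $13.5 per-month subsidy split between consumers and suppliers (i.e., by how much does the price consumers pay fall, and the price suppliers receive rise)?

Consumers gain $7.5 per month; suppliers gain $6 per month.

Demand slope: (6 − 34)/(21 − 14) = -4, so Qd = 90 − 4P.
Supply slope: (47 − 2)/(22 − 13) = 5, so Qs = 5P − 63.
Before the subsidy: set 90 − 4P = 5P − 63 → P* = $17, Q* = 22.
With a per-unit subsidy paid to suppliers, each receives P + 13.5 per unit sold, so supply becomes Qs = 5(P + 13.5) − 63.
Solving gives Q = 52 with consumers paying $9.5 and suppliers receiving $23 (the $13.5 wedge).
Gain to consumers: $7.5; to suppliers: $6. (They sum to $13.5.)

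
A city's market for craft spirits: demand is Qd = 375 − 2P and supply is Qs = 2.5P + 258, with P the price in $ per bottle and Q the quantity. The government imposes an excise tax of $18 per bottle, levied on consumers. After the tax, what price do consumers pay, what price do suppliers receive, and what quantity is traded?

Without the tax, 375 − 2P = 2.5P + 258 gives 4.5P = 117, so P* = $26 and Q* = 323.
With the tax collected from consumers, demand (in seller-price terms) shifts: Qd = 375 − 2(P + 18).
Solving gives Q = 303 with consumers paying $36 and suppliers receiving $18 (the $18 wedge).
The less price-elastic side of the market bears the larger share of a per-unit tax.

Consumers pay $36; suppliers receive $18; quantity = 303.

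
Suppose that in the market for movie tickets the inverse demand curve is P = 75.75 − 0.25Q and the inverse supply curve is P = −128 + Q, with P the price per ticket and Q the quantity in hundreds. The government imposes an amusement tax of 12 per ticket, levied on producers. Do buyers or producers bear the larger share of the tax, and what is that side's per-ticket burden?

Producers bear the larger share: 9.6 per ticket.

Rewrite in direct form: Qd = 303 − 4P and Qs = P + 128.
Before the tax: set 303 − 4P = P + 128 → P* = 35, Q* = 163.
With the tax collected from producers, supply shifts: Qs = (P − 12) + 128.
New equilibrium: buyers pay 37.4, producers receive 25.4, Q = 153.4. (Wedge: Pb − Ps = 12.)
Per-ticket burden: buyers 2.4, producers 9.6.
Producers take the larger share because supply is less price-elastic here (demand slope 4 vs supply slope 1).
The less price-elastic side of the market bears the larger share of a per-unit tax.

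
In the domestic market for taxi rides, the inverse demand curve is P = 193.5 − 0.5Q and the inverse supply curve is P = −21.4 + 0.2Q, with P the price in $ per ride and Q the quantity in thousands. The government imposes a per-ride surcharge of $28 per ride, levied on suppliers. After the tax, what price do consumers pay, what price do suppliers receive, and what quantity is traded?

Consumers pay $60; suppliers receive $32; quantity = 267.

Rewrite in direct form: Qd = 387 − 2P and Qs = 5P + 107.
Without the tax, 387 − 2P = 5P + 107 gives 7P = 280, so P* = $40 and Q* = 307.
With the tax collected from suppliers, supply shifts: Qs = 5(P − 28) + 107.
Solving gives Q = 267 with consumers paying $60 and suppliers receiving $32 (the $28 wedge).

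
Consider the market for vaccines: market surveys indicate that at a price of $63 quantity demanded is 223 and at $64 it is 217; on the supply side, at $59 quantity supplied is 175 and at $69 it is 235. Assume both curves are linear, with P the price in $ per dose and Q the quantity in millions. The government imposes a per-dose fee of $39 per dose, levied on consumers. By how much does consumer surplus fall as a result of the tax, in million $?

Consumer surplus falls by $2973.75 million.

Demand slope: (217 − 223)/(64 − 63) = -6, so Qd = 601 − 6P.
Supply slope: (235 − 175)/(69 − 59) = 6, so Qs = 6P − 179.
Without the tax, 601 − 6P = 6P − 179 gives 12P = 780, so P* = $65 and Q* = 211.
With the tax collected from consumers, demand (in seller-price terms) shifts: Qd = 601 − 6(P + 39).
New equilibrium: consumers pay $84.5, suppliers receive $45.5, Q = 94. (Wedge: Pb − Ps = 39.)
ΔCS is the trapezoid between Q = 94 and Q = 211 of height $19.5: ½ · (211 + 94) · 19.5 = $2973.75.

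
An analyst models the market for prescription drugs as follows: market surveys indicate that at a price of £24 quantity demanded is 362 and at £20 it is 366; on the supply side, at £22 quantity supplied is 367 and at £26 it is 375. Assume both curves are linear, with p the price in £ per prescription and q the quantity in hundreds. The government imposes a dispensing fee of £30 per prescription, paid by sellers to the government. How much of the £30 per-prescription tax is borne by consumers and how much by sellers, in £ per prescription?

Demand slope: (366 − 362)/(20 − 24) = -1, so qd = 386 − p.
Supply slope: (375 − 367)/(26 − 22) = 2, so qs = 2p + 323.
Without the tax, 386 − p = 2p + 323 gives 3p = 63, so p* = £21 and q* = 365.
With the tax collected from sellers, supply shifts: qs = 2(p − 30) + 323.
Solving gives q = 345 with consumers paying £41 and sellers receiving £11 (the £30 wedge).
Burden on consumers: £20; on sellers: £10. (They sum to £30.)
The less price-elastic side of the market bears the larger share of a per-unit tax.

Consumers bear £20 per prescription; sellers bear £10 per prescription.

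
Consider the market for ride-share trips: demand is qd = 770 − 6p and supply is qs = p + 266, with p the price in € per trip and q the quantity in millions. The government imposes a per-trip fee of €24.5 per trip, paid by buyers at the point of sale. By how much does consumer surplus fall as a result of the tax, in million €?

Consumer surplus falls by €1146.25 million.

Without the tax, 770 − 6p = p + 266 gives 7p = 504, so p* = €72 and q* = 338.
With the tax collected from buyers, demand (in seller-price terms) shifts: qd = 770 − 6(p + 24.5).
Solving gives q = 317 with buyers paying €75.5 and suppliers receiving €51 (the €24.5 wedge).
ΔCS is the trapezoid between Q = 317 and Q = 338 of height €3.5: ½ · (338 + 317) · 3.5 = €1146.25.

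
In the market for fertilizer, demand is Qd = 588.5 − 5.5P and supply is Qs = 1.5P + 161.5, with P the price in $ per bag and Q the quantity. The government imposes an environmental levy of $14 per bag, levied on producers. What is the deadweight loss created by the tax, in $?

Deadweight loss = $115.5.

Without the tax, 588.5 − 5.5P = 1.5P + 161.5 gives 7P = 427, so P* = $61 and Q* = 253.
With the tax collected from producers, supply shifts: Qs = 1.5(P − 14) + 161.5.
Solving gives Q = 236.5 with consumers paying $64 and producers receiving $50 (the $14 wedge).
Quantity falls by |ΔQ| = |253 − 236.5| = 16.5.
DWL = ½ · t · |ΔQ| = ½ · 14 · 16.5 = $115.5.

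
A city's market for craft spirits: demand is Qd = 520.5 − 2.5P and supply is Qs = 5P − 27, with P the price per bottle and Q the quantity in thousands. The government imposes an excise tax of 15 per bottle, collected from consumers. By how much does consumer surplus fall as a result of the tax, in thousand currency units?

Consumer surplus falls by 3255 thousand.

Without the tax, 520.5 − 2.5P = 5P − 27 gives 7.5P = 547.5, so P* = 73 and Q* = 338.
With the tax collected from consumers, demand (in seller-price terms) shifts: Qd = 520.5 − 2.5(P + 15).
New equilibrium: consumers pay 83, suppliers receive 68, Q = 313. (Wedge: Pb − Ps = 15.)
ΔCS is the trapezoid between Q = 313 and Q = 338 of height 10: ½ · (338 + 313) · 10 = 3255.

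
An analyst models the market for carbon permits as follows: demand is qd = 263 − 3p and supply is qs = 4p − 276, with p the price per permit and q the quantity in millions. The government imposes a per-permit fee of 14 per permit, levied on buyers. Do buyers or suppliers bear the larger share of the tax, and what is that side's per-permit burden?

Without the tax, 263 − 3p = 4p − 276 gives 7p = 539, so p* = 77 and q* = 32.
With the tax collected from buyers, demand (in seller-price terms) shifts: qd = 263 − 3(p + 14).
Solving gives q = 8 with buyers paying 85 and suppliers receiving 71 (the 14 wedge).
Per-permit burden: buyers 8, suppliers 6.
Buyers take the larger share because demand is less price-elastic here (demand slope 3 vs supply slope 4).
The less price-elastic side of the market bears the larger share of a per-unit tax.

Buyers bear the larger share: 8 per permit.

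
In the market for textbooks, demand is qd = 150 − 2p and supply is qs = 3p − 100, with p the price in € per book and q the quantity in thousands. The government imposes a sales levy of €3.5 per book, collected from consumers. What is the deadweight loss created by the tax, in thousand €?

Before the tax: set 150 − 2p = 3p − 100 → p* = €50, q* = 50.
With the tax collected from consumers, demand (in seller-price terms) shifts: qd = 150 − 2(p + 3.5).
Solving gives q = 45.8 with consumers paying €52.1 and sellers receiving €48.6 (the €3.5 wedge).
Quantity falls by |ΔQ| = |50 − 45.8| = 4.2.
DWL = ½ · t · |ΔQ| = ½ · 3.5 · 4.2 = €7.35.

Deadweight loss = €7.35 thousand.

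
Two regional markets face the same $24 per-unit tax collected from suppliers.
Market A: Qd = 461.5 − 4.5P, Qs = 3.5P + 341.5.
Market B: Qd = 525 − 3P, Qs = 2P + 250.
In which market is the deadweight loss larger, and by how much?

Market A: pre-tax P* = $15, Q* = 394; post-tax Q = 346.75; deadweight loss = $567.
Market B: pre-tax P* = $55, Q* = 360; post-tax Q = 331.2; deadweight loss = $345.6.
Difference: $567 vs $345.6 → market A is larger by $221.4.

Market A, by $221.4.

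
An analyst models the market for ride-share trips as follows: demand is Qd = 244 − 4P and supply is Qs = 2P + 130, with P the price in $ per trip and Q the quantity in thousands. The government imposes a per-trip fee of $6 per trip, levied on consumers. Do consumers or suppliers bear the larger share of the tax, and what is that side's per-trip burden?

Before the tax: set 244 − 4P = 2P + 130 → P* = $19, Q* = 168.
With the tax collected from consumers, demand (in seller-price terms) shifts: Qd = 244 − 4(P + 6).
Solving gives Q = 160 with consumers paying $21 and suppliers receiving $15 (the $6 wedge).
Per-trip burden: consumers $2, suppliers $4.
Suppliers take the larger share because supply is less price-elastic here (demand slope 4 vs supply slope 2).

Suppliers bear the larger share: $4 per trip.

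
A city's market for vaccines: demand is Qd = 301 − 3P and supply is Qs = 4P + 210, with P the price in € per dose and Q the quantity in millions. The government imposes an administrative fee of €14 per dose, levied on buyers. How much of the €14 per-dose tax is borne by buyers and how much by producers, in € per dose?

Buyers bear €8 per dose; producers bear €6 per dose.

Without the tax, 301 − 3P = 4P + 210 gives 7P = 91, so P* = €13 and Q* = 262.
With the tax collected from buyers, demand (in seller-price terms) shifts: Qd = 301 − 3(P + 14).
Solving gives Q = 238 with buyers paying €21 and producers receiving €7 (the €14 wedge).
Burden on buyers: €8; on producers: €6. (They sum to €14.)
The less price-elastic side of the market bears the larger share of a per-unit tax.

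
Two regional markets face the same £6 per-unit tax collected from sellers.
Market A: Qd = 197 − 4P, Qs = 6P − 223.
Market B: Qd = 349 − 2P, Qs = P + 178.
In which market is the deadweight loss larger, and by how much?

Market A: pre-tax P* = £42, Q* = 29; post-tax Q = 14.6; deadweight loss = £43.2.
Market B: pre-tax P* = £57, Q* = 235; post-tax Q = 231; deadweight loss = £12.
Difference: £43.2 vs £12 → market A is larger by £31.2.

Market A, by £31.2.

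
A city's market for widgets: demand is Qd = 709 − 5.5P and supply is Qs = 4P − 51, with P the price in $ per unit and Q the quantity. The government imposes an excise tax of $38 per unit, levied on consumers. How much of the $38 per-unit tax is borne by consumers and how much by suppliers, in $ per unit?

Before the tax: set 709 − 5.5P = 4P − 51 → P* = $80, Q* = 269.
With the tax collected from consumers, demand (in seller-price terms) shifts: Qd = 709 − 5.5(P + 38).
New equilibrium: consumers pay $96, suppliers receive $58, Q = 181. (Wedge: Pb − Ps = 38.)
Burden on consumers: $16; on suppliers: $22. (They sum to $38.)

Consumers bear $16 per unit; suppliers bear $22 per unit.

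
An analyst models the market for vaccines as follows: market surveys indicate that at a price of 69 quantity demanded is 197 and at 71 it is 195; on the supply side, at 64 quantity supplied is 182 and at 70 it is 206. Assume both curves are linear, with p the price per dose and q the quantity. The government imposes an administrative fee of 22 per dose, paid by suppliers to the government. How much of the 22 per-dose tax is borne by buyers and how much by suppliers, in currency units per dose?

Demand slope: (195 − 197)/(71 − 69) = -1, so qd = 266 − p.
Supply slope: (206 − 182)/(70 − 64) = 4, so qs = 4p − 74.
Before the tax: set 266 − p = 4p − 74 → p* = 68, q* = 198.
With the tax collected from suppliers, supply shifts: qs = 4(p − 22) − 74.
New equilibrium: buyers pay 85.6, suppliers receive 63.6, q = 180.4. (Wedge: pb − ps = 22.)
Burden on buyers: 17.6; on suppliers: 4.4. (They sum to 22.)
The less price-elastic side of the market bears the larger share of a per-unit tax.

Buyers bear 17.6 per dose; suppliers bear 4.4 per dose.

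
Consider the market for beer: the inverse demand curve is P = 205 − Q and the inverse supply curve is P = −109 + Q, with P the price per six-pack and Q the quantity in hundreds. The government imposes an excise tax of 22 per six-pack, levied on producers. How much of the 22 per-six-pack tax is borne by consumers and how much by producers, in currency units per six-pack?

Consumers bear 11 per six-pack; producers bear 11 per six-pack.

Rewrite in direct form: Qd = 205 − P and Qs = P + 109.
Without the tax, 205 − P = P + 109 gives 2P = 96, so P* = 48 and Q* = 157.
With the tax collected from producers, supply shifts: Qs = (P − 22) + 109.
New equilibrium: consumers pay 59, producers receive 37, Q = 146. (Wedge: Pb − Ps = 22.)
Burden on consumers: 11; on producers: 11. (They sum to 22.)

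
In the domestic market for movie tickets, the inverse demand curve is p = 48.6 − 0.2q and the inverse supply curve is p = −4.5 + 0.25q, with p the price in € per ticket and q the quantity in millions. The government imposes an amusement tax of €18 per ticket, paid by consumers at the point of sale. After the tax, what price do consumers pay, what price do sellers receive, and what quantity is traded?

Inverting to q(p) form: qd = 243 − 5p; qs = 4p + 18.
Without the tax, 243 − 5p = 4p + 18 gives 9p = 225, so p* = €25 and q* = 118.
With the tax collected from consumers, demand (in seller-price terms) shifts: qd = 243 − 5(p + 18).
New equilibrium: consumers pay €33, sellers receive €15, q = 78. (Wedge: pb − ps = 18.)

Consumers pay €33; sellers receive €15; quantity = 78.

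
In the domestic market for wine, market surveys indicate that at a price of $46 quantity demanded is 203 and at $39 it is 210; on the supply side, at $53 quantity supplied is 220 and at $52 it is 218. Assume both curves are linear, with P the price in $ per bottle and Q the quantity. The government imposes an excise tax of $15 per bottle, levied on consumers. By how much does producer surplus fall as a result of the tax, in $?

Demand slope: (210 − 203)/(39 − 46) = -1, so Qd = 249 − P.
Supply slope: (218 − 220)/(52 − 53) = 2, so Qs = 2P + 114.
Before the tax: set 249 − P = 2P + 114 → P* = $45, Q* = 204.
With the tax collected from consumers, demand (in seller-price terms) shifts: Qd = 249 − (P + 15).
Solving gives Q = 194 with consumers paying $55 and producers receiving $40 (the $15 wedge).
ΔPS is the trapezoid between Q = 194 and Q = 204 of height $5: ½ · (204 + 194) · 5 = $995.

Producer surplus falls by $995.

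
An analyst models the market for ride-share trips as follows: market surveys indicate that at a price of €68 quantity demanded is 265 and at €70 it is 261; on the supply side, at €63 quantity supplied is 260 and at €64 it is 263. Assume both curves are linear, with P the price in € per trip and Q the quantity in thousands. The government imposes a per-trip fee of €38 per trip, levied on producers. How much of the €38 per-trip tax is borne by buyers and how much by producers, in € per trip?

Buyers bear €22.8 per trip; producers bear €15.2 per trip.

Demand slope: (261 − 265)/(70 − 68) = -2, so Qd = 401 − 2P.
Supply slope: (263 − 260)/(64 − 63) = 3, so Qs = 3P + 71.
Without the tax, 401 − 2P = 3P + 71 gives 5P = 330, so P* = €66 and Q* = 269.
With the tax collected from producers, supply shifts: Qs = 3(P − 38) + 71.
New equilibrium: buyers pay €88.8, producers receive €50.8, Q = 223.4. (Wedge: Pb − Ps = 38.)
Burden on buyers: €22.8; on producers: €15.2. (They sum to €38.)
The less price-elastic side of the market bears the larger share of a per-unit tax.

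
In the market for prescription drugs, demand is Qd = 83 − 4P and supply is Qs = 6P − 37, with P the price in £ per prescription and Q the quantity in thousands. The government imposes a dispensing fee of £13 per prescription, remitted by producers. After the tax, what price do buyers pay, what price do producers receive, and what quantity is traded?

Before the tax: set 83 − 4P = 6P − 37 → P* = £12, Q* = 35.
With the tax collected from producers, supply shifts: Qs = 6(P − 13) − 37.
Solving gives Q = 3.8 with buyers paying £19.8 and producers receiving £6.8 (the £13 wedge).

Buyers pay £19.8; producers receive £6.8; quantity = 3.8.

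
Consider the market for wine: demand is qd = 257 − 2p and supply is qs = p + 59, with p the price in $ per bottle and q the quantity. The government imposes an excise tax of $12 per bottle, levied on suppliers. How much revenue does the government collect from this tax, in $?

Tax revenue = $1404.

Without the tax, 257 − 2p = p + 59 gives 3p = 198, so p* = $66 and q* = 125.
With the tax collected from suppliers, supply shifts: qs = (p − 12) + 59.
New equilibrium: buyers pay $70, suppliers receive $58, q = 117. (Wedge: pb − ps = 12.)
Revenue = t · Q = 12 · 117 = $1404.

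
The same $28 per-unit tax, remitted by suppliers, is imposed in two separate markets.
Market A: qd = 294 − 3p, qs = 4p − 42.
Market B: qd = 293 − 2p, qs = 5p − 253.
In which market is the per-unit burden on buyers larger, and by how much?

Market B, by $4.

Market A: pre-tax p* = $48, q* = 150; post-tax q = 102; per-unit burden on buyers = $16.
Market B: pre-tax p* = $78, q* = 137; post-tax q = 97; per-unit burden on buyers = $20.
Difference: $16 vs $20 → market B is larger by $4.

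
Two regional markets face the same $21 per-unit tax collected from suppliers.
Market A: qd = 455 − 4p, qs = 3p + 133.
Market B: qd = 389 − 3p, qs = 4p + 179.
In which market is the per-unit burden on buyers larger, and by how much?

Market B, by $3.

Market A: pre-tax p* = $46, q* = 271; post-tax q = 235; per-unit burden on buyers = $9.
Market B: pre-tax p* = $30, q* = 299; post-tax q = 263; per-unit burden on buyers = $12.
Difference: $9 vs $12 → market B is larger by $3.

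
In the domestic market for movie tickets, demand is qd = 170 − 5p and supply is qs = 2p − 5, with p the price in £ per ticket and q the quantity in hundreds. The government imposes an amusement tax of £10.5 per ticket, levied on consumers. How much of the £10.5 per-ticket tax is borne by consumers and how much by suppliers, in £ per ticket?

Without the tax, 170 − 5p = 2p − 5 gives 7p = 175, so p* = £25 and q* = 45.
With the tax collected from consumers, demand (in seller-price terms) shifts: qd = 170 − 5(p + 10.5).
New equilibrium: consumers pay £28, suppliers receive £17.5, q = 30. (Wedge: pb − ps = 10.5.)
Burden on consumers: £3; on suppliers: £7.5. (They sum to £10.5.)

Consumers bear £3 per ticket; suppliers bear £7.5 per ticket.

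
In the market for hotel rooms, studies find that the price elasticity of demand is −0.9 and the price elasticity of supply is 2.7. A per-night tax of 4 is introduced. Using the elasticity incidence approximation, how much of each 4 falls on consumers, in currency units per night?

Consumers bear ≈ 3 per night.

Incidence ratio: consumers' share ≈ εs / (εs + |εd|) = 2.7 / (2.7 + 0.9) = 0.75.
So consumers bear ≈ 0.75 × 4 = 3; sellers bear 1.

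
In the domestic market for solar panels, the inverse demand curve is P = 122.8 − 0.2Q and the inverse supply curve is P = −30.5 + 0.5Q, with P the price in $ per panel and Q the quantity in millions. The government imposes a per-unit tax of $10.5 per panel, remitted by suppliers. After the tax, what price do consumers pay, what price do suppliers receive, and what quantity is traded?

Rewrite in direct form: Qd = 614 − 5P and Qs = 2P + 61.
Before the tax: set 614 − 5P = 2P + 61 → P* = $79, Q* = 219.
With the tax collected from suppliers, supply shifts: Qs = 2(P − 10.5) + 61.
New equilibrium: consumers pay $82, suppliers receive $71.5, Q = 204. (Wedge: Pb − Ps = 10.5.)

Consumers pay $82; suppliers receive $71.5; quantity = 204.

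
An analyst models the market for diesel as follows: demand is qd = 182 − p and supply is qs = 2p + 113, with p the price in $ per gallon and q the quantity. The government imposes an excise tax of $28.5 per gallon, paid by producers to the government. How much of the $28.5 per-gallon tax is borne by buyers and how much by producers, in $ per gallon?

Without the tax, 182 − p = 2p + 113 gives 3p = 69, so p* = $23 and q* = 159.
With the tax collected from producers, supply shifts: qs = 2(p − 28.5) + 113.
New equilibrium: buyers pay $42, producers receive $13.5, q = 140. (Wedge: pb − ps = 28.5.)
Burden on buyers: $19; on producers: $9.5. (They sum to $28.5.)
The less price-elastic side of the market bears the larger share of a per-unit tax.

Buyers bear $19 per gallon; producers bear $9.5 per gallon.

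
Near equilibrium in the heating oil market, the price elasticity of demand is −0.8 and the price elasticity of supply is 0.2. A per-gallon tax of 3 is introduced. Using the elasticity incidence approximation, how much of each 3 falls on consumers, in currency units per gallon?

Consumers bear ≈ 0.6 per gallon.

Incidence ratio: consumers' share ≈ εs / (εs + |εd|) = 0.2 / (0.2 + 0.8) = 0.2.
So consumers bear ≈ 0.2 × 3 = 0.6; suppliers bear 2.4.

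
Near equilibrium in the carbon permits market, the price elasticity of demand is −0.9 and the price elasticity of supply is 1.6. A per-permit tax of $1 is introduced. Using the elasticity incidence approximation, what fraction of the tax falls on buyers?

Buyers' share ≈ 0.64.

Incidence ratio: buyers' share ≈ εs / (εs + |εd|) = 1.6 / (1.6 + 0.9) = 0.64.
Supply is the more elastic side, so buyers bear the larger share.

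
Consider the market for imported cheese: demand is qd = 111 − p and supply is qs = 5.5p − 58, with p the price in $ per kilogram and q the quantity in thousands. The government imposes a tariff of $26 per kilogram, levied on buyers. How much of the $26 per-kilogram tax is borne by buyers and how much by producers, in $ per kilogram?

Without the tax, 111 − p = 5.5p − 58 gives 6.5p = 169, so p* = $26 and q* = 85.
With the tax collected from buyers, demand (in seller-price terms) shifts: qd = 111 − (p + 26).
Solving gives q = 63 with buyers paying $48 and producers receiving $22 (the $26 wedge).
Burden on buyers: $22; on producers: $4. (They sum to $26.)
The less price-elastic side of the market bears the larger share of a per-unit tax.

Buyers bear $22 per kilogram; producers bear $4 per kilogram.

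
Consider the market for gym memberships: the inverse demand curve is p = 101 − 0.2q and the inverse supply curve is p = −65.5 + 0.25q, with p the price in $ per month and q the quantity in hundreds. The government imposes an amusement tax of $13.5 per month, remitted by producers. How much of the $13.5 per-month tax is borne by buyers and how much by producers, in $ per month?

Buyers bear $6 per month; producers bear $7.5 per month.

Rewrite in direct form: qd = 505 − 5p and qs = 4p + 262.
Before the tax: set 505 − 5p = 4p + 262 → p* = $27, q* = 370.
With the tax collected from producers, supply shifts: qs = 4(p − 13.5) + 262.
New equilibrium: buyers pay $33, producers receive $19.5, q = 340. (Wedge: pb − ps = 13.5.)
Burden on buyers: $6; on producers: $7.5. (They sum to $13.5.)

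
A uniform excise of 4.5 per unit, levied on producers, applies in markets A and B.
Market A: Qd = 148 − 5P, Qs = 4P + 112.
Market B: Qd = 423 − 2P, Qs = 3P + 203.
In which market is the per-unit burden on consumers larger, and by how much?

Market A: pre-tax P* = 4, Q* = 128; post-tax Q = 118; per-unit burden on consumers = 2.
Market B: pre-tax P* = 44, Q* = 335; post-tax Q = 329.6; per-unit burden on consumers = 2.7.
Difference: 2 vs 2.7 → market B is larger by 0.7.

Market B, by 0.7.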